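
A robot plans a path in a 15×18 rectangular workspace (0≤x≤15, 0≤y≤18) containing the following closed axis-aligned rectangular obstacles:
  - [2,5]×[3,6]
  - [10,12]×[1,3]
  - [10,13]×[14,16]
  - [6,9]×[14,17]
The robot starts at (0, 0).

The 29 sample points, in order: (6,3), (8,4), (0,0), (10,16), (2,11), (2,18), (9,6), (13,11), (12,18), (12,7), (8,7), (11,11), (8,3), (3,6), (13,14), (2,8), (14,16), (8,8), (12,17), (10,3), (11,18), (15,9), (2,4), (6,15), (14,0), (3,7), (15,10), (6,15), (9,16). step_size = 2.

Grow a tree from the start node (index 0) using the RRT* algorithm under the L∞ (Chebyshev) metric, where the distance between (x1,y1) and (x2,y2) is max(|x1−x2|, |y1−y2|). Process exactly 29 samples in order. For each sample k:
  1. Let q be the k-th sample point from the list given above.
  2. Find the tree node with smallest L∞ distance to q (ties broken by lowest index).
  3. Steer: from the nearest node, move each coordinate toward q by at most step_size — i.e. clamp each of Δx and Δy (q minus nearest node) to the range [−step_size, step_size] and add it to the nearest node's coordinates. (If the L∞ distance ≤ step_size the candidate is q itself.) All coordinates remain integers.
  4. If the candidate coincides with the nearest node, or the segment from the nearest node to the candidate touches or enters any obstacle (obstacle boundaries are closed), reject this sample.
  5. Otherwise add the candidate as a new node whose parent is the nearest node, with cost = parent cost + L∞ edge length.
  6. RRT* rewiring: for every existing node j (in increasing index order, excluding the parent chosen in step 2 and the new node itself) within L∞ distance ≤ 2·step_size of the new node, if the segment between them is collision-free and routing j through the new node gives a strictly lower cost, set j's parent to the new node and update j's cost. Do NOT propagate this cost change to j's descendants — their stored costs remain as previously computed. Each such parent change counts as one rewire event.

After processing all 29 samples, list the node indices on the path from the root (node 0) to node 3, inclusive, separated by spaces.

Path: 0 1 2 3

1. q=(6,3) nearest=0 d=6 new=(2,2) → add node 1 parent=0 cost=2
2. q=(8,4) nearest=1 d=6 new=(4,4) → blocked by [2,5]×[3,6], reject
3. q=(0,0) nearest=0 d=0 → coincident, reject
4. q=(10,16) nearest=1 d=14 new=(4,4) → blocked by [2,5]×[3,6], reject
5. q=(2,11) nearest=1 d=9 new=(2,4) → blocked by [2,5]×[3,6], reject
6. q=(2,18) nearest=1 d=16 new=(2,4) → blocked by [2,5]×[3,6], reject
7. q=(9,6) nearest=1 d=7 new=(4,4) → blocked by [2,5]×[3,6], reject
8. q=(13,11) nearest=1 d=11 new=(4,4) → blocked by [2,5]×[3,6], reject
9. q=(12,18) nearest=1 d=16 new=(4,4) → blocked by [2,5]×[3,6], reject
10. q=(12,7) nearest=1 d=10 new=(4,4) → blocked by [2,5]×[3,6], reject
11. q=(8,7) nearest=1 d=6 new=(4,4) → blocked by [2,5]×[3,6], reject
12. q=(11,11) nearest=1 d=9 new=(4,4) → blocked by [2,5]×[3,6], reject
13. q=(8,3) nearest=1 d=6 new=(4,3) → blocked by [2,5]×[3,6], reject
14. q=(3,6) nearest=1 d=4 new=(3,4) → blocked by [2,5]×[3,6], reject
15. q=(13,14) nearest=1 d=12 new=(4,4) → blocked by [2,5]×[3,6], reject
16. q=(2,8) nearest=1 d=6 new=(2,4) → blocked by [2,5]×[3,6], reject
17. q=(14,16) nearest=1 d=14 new=(4,4) → blocked by [2,5]×[3,6], reject
18. q=(8,8) nearest=1 d=6 new=(4,4) → blocked by [2,5]×[3,6], reject
19. q=(12,17) nearest=1 d=15 new=(4,4) → blocked by [2,5]×[3,6], reject
20. q=(10,3) nearest=1 d=8 new=(4,3) → blocked by [2,5]×[3,6], reject
21. q=(11,18) nearest=1 d=16 new=(4,4) → blocked by [2,5]×[3,6], reject
22. q=(15,9) nearest=1 d=13 new=(4,4) → blocked by [2,5]×[3,6], reject
23. q=(2,4) nearest=1 d=2 new=(2,4) → blocked by [2,5]×[3,6], reject
24. q=(6,15) nearest=1 d=13 new=(4,4) → blocked by [2,5]×[3,6], reject
25. q=(14,0) nearest=1 d=12 new=(4,0) → add node 2 parent=1 cost=4
26. q=(3,7) nearest=1 d=5 new=(3,4) → blocked by [2,5]×[3,6], reject
27. q=(15,10) nearest=2 d=11 new=(6,2) → add node 3 parent=2 cost=6
28. q=(6,15) nearest=1 d=13 new=(4,4) → blocked by [2,5]×[3,6], reject
29. q=(9,16) nearest=1 d=14 new=(4,4) → blocked by [2,5]×[3,6], reject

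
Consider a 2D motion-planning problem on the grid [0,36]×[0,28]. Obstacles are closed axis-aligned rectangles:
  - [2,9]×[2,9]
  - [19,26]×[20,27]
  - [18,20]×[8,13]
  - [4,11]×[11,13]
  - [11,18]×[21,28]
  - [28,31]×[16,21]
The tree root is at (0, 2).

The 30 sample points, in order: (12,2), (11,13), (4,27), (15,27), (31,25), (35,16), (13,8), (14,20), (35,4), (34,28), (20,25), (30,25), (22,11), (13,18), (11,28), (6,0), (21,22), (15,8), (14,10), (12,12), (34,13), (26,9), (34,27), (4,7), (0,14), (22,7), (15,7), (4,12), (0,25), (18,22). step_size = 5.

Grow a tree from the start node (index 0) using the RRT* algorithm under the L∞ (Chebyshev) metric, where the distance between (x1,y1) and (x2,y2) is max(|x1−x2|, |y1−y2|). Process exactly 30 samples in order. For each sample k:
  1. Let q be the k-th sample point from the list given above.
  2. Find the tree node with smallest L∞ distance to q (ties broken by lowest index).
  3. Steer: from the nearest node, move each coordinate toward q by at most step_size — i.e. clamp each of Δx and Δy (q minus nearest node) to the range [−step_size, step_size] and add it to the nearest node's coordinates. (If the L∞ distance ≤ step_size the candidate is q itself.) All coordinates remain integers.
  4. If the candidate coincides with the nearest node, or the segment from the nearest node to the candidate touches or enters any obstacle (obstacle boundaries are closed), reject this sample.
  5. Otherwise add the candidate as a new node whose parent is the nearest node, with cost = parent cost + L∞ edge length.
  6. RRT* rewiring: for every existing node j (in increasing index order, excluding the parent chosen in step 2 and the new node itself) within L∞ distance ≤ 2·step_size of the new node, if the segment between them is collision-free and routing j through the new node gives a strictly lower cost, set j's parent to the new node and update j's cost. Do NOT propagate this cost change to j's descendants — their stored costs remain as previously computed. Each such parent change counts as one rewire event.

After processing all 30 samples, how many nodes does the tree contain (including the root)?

1. q=(12,2) nearest=0 d=12 new=(5,2) → blocked by [2,9]×[2,9], reject
2. q=(11,13) nearest=0 d=11 new=(5,7) → blocked by [2,9]×[2,9], reject
3. q=(4,27) nearest=0 d=25 new=(4,7) → blocked by [2,9]×[2,9], reject
4. q=(15,27) nearest=0 d=25 new=(5,7) → blocked by [2,9]×[2,9], reject
5. q=(31,25) nearest=0 d=31 new=(5,7) → blocked by [2,9]×[2,9], reject
6. q=(35,16) nearest=0 d=35 new=(5,7) → blocked by [2,9]×[2,9], reject
7. q=(13,8) nearest=0 d=13 new=(5,7) → blocked by [2,9]×[2,9], reject
8. q=(14,20) nearest=0 d=18 new=(5,7) → blocked by [2,9]×[2,9], reject
9. q=(35,4) nearest=0 d=35 new=(5,4) → blocked by [2,9]×[2,9], reject
10. q=(34,28) nearest=0 d=34 new=(5,7) → blocked by [2,9]×[2,9], reject
11. q=(20,25) nearest=0 d=23 new=(5,7) → blocked by [2,9]×[2,9], reject
12. q=(30,25) nearest=0 d=30 new=(5,7) → blocked by [2,9]×[2,9], reject
13. q=(22,11) nearest=0 d=22 new=(5,7) → blocked by [2,9]×[2,9], reject
14. q=(13,18) nearest=0 d=16 new=(5,7) → blocked by [2,9]×[2,9], reject
15. q=(11,28) nearest=0 d=26 new=(5,7) → blocked by [2,9]×[2,9], reject
16. q=(6,0) nearest=0 d=6 new=(5,0) → add node 1 parent=0 cost=5
17. q=(21,22) nearest=0 d=21 new=(5,7) → blocked by [2,9]×[2,9], reject
18. q=(15,8) nearest=1 d=10 new=(10,5) → blocked by [2,9]×[2,9], reject
19. q=(14,10) nearest=1 d=10 new=(10,5) → blocked by [2,9]×[2,9], reject
20. q=(12,12) nearest=0 d=12 new=(5,7) → blocked by [2,9]×[2,9], reject
21. q=(34,13) nearest=1 d=29 new=(10,5) → blocked by [2,9]×[2,9], reject
22. q=(26,9) nearest=1 d=21 new=(10,5) → blocked by [2,9]×[2,9], reject
23. q=(34,27) nearest=1 d=29 new=(10,5) → blocked by [2,9]×[2,9], reject
24. q=(4,7) nearest=0 d=5 new=(4,7) → blocked by [2,9]×[2,9], reject
25. q=(0,14) nearest=0 d=12 new=(0,7) → add node 2 parent=0 cost=5
26. q=(22,7) nearest=1 d=17 new=(10,5) → blocked by [2,9]×[2,9], reject
27. q=(15,7) nearest=1 d=10 new=(10,5) → blocked by [2,9]×[2,9], reject
28. q=(4,12) nearest=2 d=5 new=(4,12) → blocked by [4,11]×[11,13], reject
29. q=(0,25) nearest=2 d=18 new=(0,12) → add node 3 parent=2 cost=10
30. q=(18,22) nearest=2 d=18 new=(5,12) → blocked by [2,9]×[2,9], reject

Node count: 4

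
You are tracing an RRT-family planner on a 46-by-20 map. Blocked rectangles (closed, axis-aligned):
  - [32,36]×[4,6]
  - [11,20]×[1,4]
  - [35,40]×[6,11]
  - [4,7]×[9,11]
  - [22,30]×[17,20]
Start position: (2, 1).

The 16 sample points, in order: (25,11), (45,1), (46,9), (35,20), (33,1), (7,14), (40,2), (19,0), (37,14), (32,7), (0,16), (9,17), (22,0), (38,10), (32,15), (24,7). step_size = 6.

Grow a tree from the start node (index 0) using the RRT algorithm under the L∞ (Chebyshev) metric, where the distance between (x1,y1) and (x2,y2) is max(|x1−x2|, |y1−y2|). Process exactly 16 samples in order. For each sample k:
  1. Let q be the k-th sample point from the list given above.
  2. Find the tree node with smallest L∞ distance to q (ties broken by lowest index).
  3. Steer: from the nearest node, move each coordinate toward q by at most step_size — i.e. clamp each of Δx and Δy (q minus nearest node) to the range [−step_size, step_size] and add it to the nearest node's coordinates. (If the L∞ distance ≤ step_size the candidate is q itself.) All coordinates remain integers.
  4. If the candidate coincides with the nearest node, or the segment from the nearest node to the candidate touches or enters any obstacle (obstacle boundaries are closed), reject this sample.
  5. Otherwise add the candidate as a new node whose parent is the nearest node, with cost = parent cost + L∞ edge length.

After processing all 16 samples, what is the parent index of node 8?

Parent of node 8: 5

1. q=(25,11) nearest=0 d=23 new=(8,7) → add node 1 parent=0 cost=6
2. q=(45,1) nearest=1 d=37 new=(14,1) → blocked by [11,20]×[1,4], reject
3. q=(46,9) nearest=1 d=38 new=(14,9) → add node 2 parent=1 cost=12
4. q=(35,20) nearest=2 d=21 new=(20,15) → add node 3 parent=2 cost=18
5. q=(33,1) nearest=3 d=14 new=(26,9) → add node 4 parent=3 cost=24
6. q=(7,14) nearest=1 d=7 new=(7,13) → add node 5 parent=1 cost=12
7. q=(40,2) nearest=4 d=14 new=(32,3) → add node 6 parent=4 cost=30
8. q=(19,0) nearest=2 d=9 new=(19,3) → blocked by [11,20]×[1,4], reject
9. q=(37,14) nearest=4 d=11 new=(32,14) → add node 7 parent=4 cost=30
10. q=(32,7) nearest=6 d=4 new=(32,7) → blocked by [32,36]×[4,6], reject
11. q=(0,16) nearest=5 d=7 new=(1,16) → add node 8 parent=5 cost=18
12. q=(9,17) nearest=5 d=4 new=(9,17) → add node 9 parent=5 cost=16
13. q=(22,0) nearest=2 d=9 new=(20,3) → blocked by [11,20]×[1,4], reject
14. q=(38,10) nearest=7 d=6 new=(38,10) → blocked by [35,40]×[6,11], reject
15. q=(32,15) nearest=7 d=1 new=(32,15) → add node 10 parent=7 cost=31
16. q=(24,7) nearest=4 d=2 new=(24,7) → add node 11 parent=4 cost=26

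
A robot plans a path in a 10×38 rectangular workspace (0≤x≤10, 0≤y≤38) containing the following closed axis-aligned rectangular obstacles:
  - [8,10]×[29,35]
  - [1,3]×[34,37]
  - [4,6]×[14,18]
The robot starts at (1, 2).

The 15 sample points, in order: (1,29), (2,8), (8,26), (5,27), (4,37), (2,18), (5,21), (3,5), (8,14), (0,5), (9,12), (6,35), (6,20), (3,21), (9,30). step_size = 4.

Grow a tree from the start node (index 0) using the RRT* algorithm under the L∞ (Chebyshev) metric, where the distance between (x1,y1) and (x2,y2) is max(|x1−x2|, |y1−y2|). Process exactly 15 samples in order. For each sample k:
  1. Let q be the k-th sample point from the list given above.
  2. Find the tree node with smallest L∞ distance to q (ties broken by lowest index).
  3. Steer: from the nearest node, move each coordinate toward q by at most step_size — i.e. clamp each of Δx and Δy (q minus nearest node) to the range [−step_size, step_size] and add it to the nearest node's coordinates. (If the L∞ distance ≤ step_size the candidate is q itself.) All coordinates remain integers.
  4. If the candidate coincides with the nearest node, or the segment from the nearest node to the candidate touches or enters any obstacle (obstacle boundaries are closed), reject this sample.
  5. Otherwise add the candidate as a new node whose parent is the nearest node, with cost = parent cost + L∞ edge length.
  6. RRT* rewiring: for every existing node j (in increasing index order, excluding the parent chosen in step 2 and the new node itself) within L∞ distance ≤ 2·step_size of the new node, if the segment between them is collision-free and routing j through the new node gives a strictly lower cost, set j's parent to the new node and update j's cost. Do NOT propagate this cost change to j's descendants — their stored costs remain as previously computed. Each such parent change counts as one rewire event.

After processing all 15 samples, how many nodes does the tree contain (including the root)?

1. q=(1,29) nearest=0 d=27 new=(1,6) → add node 1 parent=0 cost=4
2. q=(2,8) nearest=1 d=2 new=(2,8) → add node 2 parent=1 cost=6
3. q=(8,26) nearest=2 d=18 new=(6,12) → add node 3 parent=2 cost=10
4. q=(5,27) nearest=3 d=15 new=(5,16) → blocked by [4,6]×[14,18], reject
5. q=(4,37) nearest=3 d=25 new=(4,16) → blocked by [4,6]×[14,18], reject
6. q=(2,18) nearest=3 d=6 new=(2,16) → blocked by [4,6]×[14,18], reject
7. q=(5,21) nearest=3 d=9 new=(5,16) → blocked by [4,6]×[14,18], reject
8. q=(3,5) nearest=1 d=2 new=(3,5) → add node 4 parent=1 cost=6
9. q=(8,14) nearest=3 d=2 new=(8,14) → add node 5 parent=3 cost=12
10. q=(0,5) nearest=1 d=1 new=(0,5) → add node 6 parent=1 cost=5
11. q=(9,12) nearest=5 d=2 new=(9,12) → add node 7 parent=5 cost=14
12. q=(6,35) nearest=5 d=21 new=(6,18) → blocked by [4,6]×[14,18], reject
13. q=(6,20) nearest=5 d=6 new=(6,18) → blocked by [4,6]×[14,18], reject
14. q=(3,21) nearest=5 d=7 new=(4,18) → blocked by [4,6]×[14,18], reject
15. q=(9,30) nearest=5 d=16 new=(9,18) → add node 8 parent=5 cost=16

Node count: 9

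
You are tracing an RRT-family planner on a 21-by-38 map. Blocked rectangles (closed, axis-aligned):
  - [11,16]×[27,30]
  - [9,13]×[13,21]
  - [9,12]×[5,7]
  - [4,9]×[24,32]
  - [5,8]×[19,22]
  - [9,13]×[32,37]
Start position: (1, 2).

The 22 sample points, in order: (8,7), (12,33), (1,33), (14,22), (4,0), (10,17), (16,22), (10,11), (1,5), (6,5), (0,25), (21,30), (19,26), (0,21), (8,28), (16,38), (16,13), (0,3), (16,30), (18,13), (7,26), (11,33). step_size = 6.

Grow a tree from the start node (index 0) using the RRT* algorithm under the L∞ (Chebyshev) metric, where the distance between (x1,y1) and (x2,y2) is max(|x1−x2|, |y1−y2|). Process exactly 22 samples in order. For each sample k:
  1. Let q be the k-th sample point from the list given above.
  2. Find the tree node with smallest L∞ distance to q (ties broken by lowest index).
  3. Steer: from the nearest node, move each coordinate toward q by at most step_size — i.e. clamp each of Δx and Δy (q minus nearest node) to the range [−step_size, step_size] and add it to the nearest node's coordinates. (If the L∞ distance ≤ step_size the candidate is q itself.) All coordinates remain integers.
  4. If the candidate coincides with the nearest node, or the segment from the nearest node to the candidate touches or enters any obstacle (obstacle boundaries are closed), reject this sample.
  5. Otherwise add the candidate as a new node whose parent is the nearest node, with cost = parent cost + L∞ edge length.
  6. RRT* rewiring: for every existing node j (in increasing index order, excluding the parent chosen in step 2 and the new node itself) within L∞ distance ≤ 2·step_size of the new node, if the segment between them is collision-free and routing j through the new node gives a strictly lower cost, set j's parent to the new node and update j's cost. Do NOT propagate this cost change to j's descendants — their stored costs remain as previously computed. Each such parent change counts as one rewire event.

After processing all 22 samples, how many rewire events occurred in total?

1. q=(8,7) nearest=0 d=7 new=(7,7) → add node 1 parent=0 cost=6
2. q=(12,33) nearest=1 d=26 new=(12,13) → blocked by [9,13]×[13,21], reject
3. q=(1,33) nearest=1 d=26 new=(1,13) → add node 2 parent=1 cost=12
4. q=(14,22) nearest=2 d=13 new=(7,19) → blocked by [5,8]×[19,22], reject
5. q=(4,0) nearest=0 d=3 new=(4,0) → add node 3 parent=0 cost=3
6. q=(10,17) nearest=2 d=9 new=(7,17) → add node 4 parent=2 cost=18
7. q=(16,22) nearest=4 d=9 new=(13,22) → blocked by [9,13]×[13,21], reject
8. q=(10,11) nearest=1 d=4 new=(10,11) → add node 5 parent=1 cost=10
9. q=(1,5) nearest=0 d=3 new=(1,5) → add node 6 parent=0 cost=3; rewire 2→6 (11<12); rewire 4→6 (15<18)
10. q=(6,5) nearest=1 d=2 new=(6,5) → add node 7 parent=1 cost=8
11. q=(0,25) nearest=4 d=8 new=(1,23) → blocked by [5,8]×[19,22], reject
12. q=(21,30) nearest=4 d=14 new=(13,23) → blocked by [9,13]×[13,21], reject
13. q=(19,26) nearest=4 d=12 new=(13,23) → blocked by [9,13]×[13,21], reject
14. q=(0,21) nearest=4 d=7 new=(1,21) → add node 8 parent=4 cost=21
15. q=(8,28) nearest=8 d=7 new=(7,27) → blocked by [4,9]×[24,32], reject
16. q=(16,38) nearest=8 d=17 new=(7,27) → blocked by [4,9]×[24,32], reject
17. q=(16,13) nearest=5 d=6 new=(16,13) → add node 9 parent=5 cost=16
18. q=(0,3) nearest=0 d=1 new=(0,3) → add node 10 parent=0 cost=1; rewire 7→10 (7<8)
19. q=(16,30) nearest=4 d=13 new=(13,23) → blocked by [9,13]×[13,21], reject
20. q=(18,13) nearest=9 d=2 new=(18,13) → add node 11 parent=9 cost=18
21. q=(7,26) nearest=8 d=6 new=(7,26) → blocked by [4,9]×[24,32], reject
22. q=(11,33) nearest=8 d=12 new=(7,27) → blocked by [4,9]×[24,32], reject

Rewire events: 3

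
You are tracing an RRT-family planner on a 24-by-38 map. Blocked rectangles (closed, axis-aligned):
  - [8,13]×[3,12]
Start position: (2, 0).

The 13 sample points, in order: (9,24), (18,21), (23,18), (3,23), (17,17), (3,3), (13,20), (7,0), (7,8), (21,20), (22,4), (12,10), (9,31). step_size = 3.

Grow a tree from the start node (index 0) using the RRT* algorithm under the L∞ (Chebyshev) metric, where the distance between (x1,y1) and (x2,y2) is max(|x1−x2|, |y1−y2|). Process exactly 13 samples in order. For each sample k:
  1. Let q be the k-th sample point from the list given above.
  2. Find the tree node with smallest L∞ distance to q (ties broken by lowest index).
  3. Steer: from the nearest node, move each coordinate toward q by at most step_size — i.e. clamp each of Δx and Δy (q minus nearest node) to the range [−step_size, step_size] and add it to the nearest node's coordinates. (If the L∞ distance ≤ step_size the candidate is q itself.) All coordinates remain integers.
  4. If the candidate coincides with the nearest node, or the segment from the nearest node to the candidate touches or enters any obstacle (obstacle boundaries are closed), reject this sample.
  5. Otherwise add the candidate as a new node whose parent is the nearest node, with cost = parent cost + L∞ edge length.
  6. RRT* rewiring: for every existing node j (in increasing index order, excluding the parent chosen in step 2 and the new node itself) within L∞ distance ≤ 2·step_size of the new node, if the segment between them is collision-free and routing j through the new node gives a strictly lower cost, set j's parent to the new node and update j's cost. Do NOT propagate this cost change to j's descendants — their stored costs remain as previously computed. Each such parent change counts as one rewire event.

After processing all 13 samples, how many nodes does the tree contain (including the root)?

Node count: 7

1. q=(9,24) nearest=0 d=24 new=(5,3) → add node 1 parent=0 cost=3
2. q=(18,21) nearest=1 d=18 new=(8,6) → blocked by [8,13]×[3,12], reject
3. q=(23,18) nearest=1 d=18 new=(8,6) → blocked by [8,13]×[3,12], reject
4. q=(3,23) nearest=1 d=20 new=(3,6) → add node 2 parent=1 cost=6
5. q=(17,17) nearest=1 d=14 new=(8,6) → blocked by [8,13]×[3,12], reject
6. q=(3,3) nearest=1 d=2 new=(3,3) → add node 3 parent=1 cost=5
7. q=(13,20) nearest=2 d=14 new=(6,9) → add node 4 parent=2 cost=9
8. q=(7,0) nearest=1 d=3 new=(7,0) → add node 5 parent=1 cost=6
9. q=(7,8) nearest=4 d=1 new=(7,8) → add node 6 parent=4 cost=10
10. q=(21,20) nearest=6 d=14 new=(10,11) → blocked by [8,13]×[3,12], reject
11. q=(22,4) nearest=5 d=15 new=(10,3) → blocked by [8,13]×[3,12], reject
12. q=(12,10) nearest=6 d=5 new=(10,10) → blocked by [8,13]×[3,12], reject
13. q=(9,31) nearest=4 d=22 new=(9,12) → blocked by [8,13]×[3,12], reject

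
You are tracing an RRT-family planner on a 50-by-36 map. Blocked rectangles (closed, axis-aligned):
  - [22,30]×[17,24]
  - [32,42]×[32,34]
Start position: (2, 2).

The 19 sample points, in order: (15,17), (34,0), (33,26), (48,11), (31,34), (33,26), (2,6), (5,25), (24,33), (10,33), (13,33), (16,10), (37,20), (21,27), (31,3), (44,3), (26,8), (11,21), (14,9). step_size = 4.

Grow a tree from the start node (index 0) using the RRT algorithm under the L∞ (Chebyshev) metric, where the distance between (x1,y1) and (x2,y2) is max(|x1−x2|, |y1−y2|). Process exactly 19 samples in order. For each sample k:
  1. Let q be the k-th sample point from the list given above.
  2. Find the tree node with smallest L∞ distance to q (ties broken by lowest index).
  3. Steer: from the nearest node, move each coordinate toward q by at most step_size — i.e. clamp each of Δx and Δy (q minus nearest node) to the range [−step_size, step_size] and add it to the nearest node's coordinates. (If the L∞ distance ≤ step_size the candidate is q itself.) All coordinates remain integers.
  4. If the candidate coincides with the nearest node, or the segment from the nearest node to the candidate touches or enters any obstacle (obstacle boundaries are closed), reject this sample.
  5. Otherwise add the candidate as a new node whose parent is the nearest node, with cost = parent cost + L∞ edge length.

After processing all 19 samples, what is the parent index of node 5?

Parent of node 5: 4

1. q=(15,17) nearest=0 d=15 new=(6,6) → add node 1 parent=0 cost=4
2. q=(34,0) nearest=1 d=28 new=(10,2) → add node 2 parent=1 cost=8
3. q=(33,26) nearest=2 d=24 new=(14,6) → add node 3 parent=2 cost=12
4. q=(48,11) nearest=3 d=34 new=(18,10) → add node 4 parent=3 cost=16
5. q=(31,34) nearest=4 d=24 new=(22,14) → add node 5 parent=4 cost=20
6. q=(33,26) nearest=5 d=12 new=(26,18) → blocked by [22,30]×[17,24], reject
7. q=(2,6) nearest=0 d=4 new=(2,6) → add node 6 parent=0 cost=4
8. q=(5,25) nearest=4 d=15 new=(14,14) → add node 7 parent=4 cost=20
9. q=(24,33) nearest=5 d=19 new=(24,18) → blocked by [22,30]×[17,24], reject
10. q=(10,33) nearest=5 d=19 new=(18,18) → add node 8 parent=5 cost=24
11. q=(13,33) nearest=8 d=15 new=(14,22) → add node 9 parent=8 cost=28
12. q=(16,10) nearest=4 d=2 new=(16,10) → add node 10 parent=4 cost=18
13. q=(37,20) nearest=5 d=15 new=(26,18) → blocked by [22,30]×[17,24], reject
14. q=(21,27) nearest=9 d=7 new=(18,26) → add node 11 parent=9 cost=32
15. q=(31,3) nearest=5 d=11 new=(26,10) → add node 12 parent=5 cost=24
16. q=(44,3) nearest=12 d=18 new=(30,6) → add node 13 parent=12 cost=28
17. q=(26,8) nearest=12 d=2 new=(26,8) → add node 14 parent=12 cost=26
18. q=(11,21) nearest=9 d=3 new=(11,21) → add node 15 parent=9 cost=31
19. q=(14,9) nearest=10 d=2 new=(14,9) → add node 16 parent=10 cost=20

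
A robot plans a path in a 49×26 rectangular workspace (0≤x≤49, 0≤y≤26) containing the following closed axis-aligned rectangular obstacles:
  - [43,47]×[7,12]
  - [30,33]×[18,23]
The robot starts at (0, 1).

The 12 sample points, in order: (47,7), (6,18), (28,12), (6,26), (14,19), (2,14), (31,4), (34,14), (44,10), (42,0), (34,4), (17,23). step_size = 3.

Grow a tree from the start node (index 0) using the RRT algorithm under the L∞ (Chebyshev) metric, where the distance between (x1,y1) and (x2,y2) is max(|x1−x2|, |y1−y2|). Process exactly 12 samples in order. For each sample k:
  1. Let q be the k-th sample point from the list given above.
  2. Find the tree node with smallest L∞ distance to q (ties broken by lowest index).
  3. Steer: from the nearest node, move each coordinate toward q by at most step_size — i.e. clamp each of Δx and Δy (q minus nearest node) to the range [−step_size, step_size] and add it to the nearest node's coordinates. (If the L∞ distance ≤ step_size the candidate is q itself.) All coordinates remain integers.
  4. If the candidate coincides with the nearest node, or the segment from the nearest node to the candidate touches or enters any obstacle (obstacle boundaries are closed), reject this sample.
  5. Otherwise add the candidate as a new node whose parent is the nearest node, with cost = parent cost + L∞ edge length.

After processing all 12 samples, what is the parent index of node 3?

1. q=(47,7) nearest=0 d=47 new=(3,4) → add node 1 parent=0 cost=3
2. q=(6,18) nearest=1 d=14 new=(6,7) → add node 2 parent=1 cost=6
3. q=(28,12) nearest=2 d=22 new=(9,10) → add node 3 parent=2 cost=9
4. q=(6,26) nearest=3 d=16 new=(6,13) → add node 4 parent=3 cost=12
5. q=(14,19) nearest=4 d=8 new=(9,16) → add node 5 parent=4 cost=15
6. q=(2,14) nearest=4 d=4 new=(3,14) → add node 6 parent=4 cost=15
7. q=(31,4) nearest=3 d=22 new=(12,7) → add node 7 parent=3 cost=12
8. q=(34,14) nearest=7 d=22 new=(15,10) → add node 8 parent=7 cost=15
9. q=(44,10) nearest=8 d=29 new=(18,10) → add node 9 parent=8 cost=18
10. q=(42,0) nearest=9 d=24 new=(21,7) → add node 10 parent=9 cost=21
11. q=(34,4) nearest=10 d=13 new=(24,4) → add node 11 parent=10 cost=24
12. q=(17,23) nearest=5 d=8 new=(12,19) → add node 12 parent=5 cost=18

Parent of node 3: 2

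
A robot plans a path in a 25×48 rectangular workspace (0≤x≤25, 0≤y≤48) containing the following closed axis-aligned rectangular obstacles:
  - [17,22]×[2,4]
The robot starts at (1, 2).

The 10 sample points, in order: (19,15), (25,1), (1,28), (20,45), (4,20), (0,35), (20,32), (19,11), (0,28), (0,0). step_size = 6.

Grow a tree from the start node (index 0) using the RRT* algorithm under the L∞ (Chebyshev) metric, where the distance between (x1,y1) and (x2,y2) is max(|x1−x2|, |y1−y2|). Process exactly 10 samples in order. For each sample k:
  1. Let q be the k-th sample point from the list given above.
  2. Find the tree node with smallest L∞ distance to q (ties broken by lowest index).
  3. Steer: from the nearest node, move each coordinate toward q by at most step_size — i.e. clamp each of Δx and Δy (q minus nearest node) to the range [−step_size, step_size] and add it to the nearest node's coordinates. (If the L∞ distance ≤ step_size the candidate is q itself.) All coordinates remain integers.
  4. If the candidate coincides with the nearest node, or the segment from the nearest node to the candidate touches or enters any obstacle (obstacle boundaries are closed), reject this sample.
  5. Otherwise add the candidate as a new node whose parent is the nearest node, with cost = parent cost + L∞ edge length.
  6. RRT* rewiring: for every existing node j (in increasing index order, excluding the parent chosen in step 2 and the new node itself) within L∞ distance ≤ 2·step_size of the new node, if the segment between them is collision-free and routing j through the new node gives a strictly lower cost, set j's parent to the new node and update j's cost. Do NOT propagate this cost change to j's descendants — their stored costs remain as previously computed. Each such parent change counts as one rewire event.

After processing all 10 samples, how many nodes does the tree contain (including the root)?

Node count: 11

1. q=(19,15) nearest=0 d=18 new=(7,8) → add node 1 parent=0 cost=6
2. q=(25,1) nearest=1 d=18 new=(13,2) → add node 2 parent=1 cost=12
3. q=(1,28) nearest=1 d=20 new=(1,14) → add node 3 parent=1 cost=12
4. q=(20,45) nearest=3 d=31 new=(7,20) → add node 4 parent=3 cost=18
5. q=(4,20) nearest=4 d=3 new=(4,20) → add node 5 parent=4 cost=21
6. q=(0,35) nearest=4 d=15 new=(1,26) → add node 6 parent=4 cost=24
7. q=(20,32) nearest=4 d=13 new=(13,26) → add node 7 parent=4 cost=24
8. q=(19,11) nearest=2 d=9 new=(19,8) → add node 8 parent=2 cost=18
9. q=(0,28) nearest=6 d=2 new=(0,28) → add node 9 parent=6 cost=26
10. q=(0,0) nearest=0 d=2 new=(0,0) → add node 10 parent=0 cost=2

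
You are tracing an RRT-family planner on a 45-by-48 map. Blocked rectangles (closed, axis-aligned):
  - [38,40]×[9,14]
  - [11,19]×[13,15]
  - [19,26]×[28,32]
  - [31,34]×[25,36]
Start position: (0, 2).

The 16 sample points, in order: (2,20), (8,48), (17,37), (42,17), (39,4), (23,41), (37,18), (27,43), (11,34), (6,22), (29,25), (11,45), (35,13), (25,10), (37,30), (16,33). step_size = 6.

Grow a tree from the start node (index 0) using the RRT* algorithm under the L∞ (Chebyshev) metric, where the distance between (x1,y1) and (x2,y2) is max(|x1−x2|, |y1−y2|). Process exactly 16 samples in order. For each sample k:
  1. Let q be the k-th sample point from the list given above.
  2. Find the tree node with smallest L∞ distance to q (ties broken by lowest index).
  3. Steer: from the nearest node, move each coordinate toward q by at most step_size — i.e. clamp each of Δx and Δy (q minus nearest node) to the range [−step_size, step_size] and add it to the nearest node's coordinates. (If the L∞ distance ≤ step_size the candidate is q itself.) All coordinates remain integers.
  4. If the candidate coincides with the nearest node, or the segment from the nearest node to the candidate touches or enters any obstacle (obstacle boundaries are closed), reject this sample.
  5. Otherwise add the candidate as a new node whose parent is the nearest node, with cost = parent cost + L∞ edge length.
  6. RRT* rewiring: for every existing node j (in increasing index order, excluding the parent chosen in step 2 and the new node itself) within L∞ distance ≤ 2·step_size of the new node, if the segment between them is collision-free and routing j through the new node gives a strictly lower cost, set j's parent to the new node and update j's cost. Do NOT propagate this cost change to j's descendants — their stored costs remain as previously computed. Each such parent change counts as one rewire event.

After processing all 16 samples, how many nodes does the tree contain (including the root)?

1. q=(2,20) nearest=0 d=18 new=(2,8) → add node 1 parent=0 cost=6
2. q=(8,48) nearest=1 d=40 new=(8,14) → add node 2 parent=1 cost=12
3. q=(17,37) nearest=2 d=23 new=(14,20) → add node 3 parent=2 cost=18
4. q=(42,17) nearest=3 d=28 new=(20,17) → add node 4 parent=3 cost=24
5. q=(39,4) nearest=4 d=19 new=(26,11) → add node 5 parent=4 cost=30
6. q=(23,41) nearest=3 d=21 new=(20,26) → add node 6 parent=3 cost=24
7. q=(37,18) nearest=5 d=11 new=(32,17) → add node 7 parent=5 cost=36
8. q=(27,43) nearest=6 d=17 new=(26,32) → blocked by [19,26]×[28,32], reject
9. q=(11,34) nearest=6 d=9 new=(14,32) → add node 8 parent=6 cost=30
10. q=(6,22) nearest=2 d=8 new=(6,20) → add node 9 parent=2 cost=18
11. q=(29,25) nearest=7 d=8 new=(29,23) → add node 10 parent=7 cost=42
12. q=(11,45) nearest=8 d=13 new=(11,38) → add node 11 parent=8 cost=36
13. q=(35,13) nearest=7 d=4 new=(35,13) → add node 12 parent=7 cost=40
14. q=(25,10) nearest=5 d=1 new=(25,10) → add node 13 parent=5 cost=31
15. q=(37,30) nearest=10 d=8 new=(35,29) → blocked by [31,34]×[25,36], reject
16. q=(16,33) nearest=8 d=2 new=(16,33) → add node 14 parent=8 cost=32

Node count: 15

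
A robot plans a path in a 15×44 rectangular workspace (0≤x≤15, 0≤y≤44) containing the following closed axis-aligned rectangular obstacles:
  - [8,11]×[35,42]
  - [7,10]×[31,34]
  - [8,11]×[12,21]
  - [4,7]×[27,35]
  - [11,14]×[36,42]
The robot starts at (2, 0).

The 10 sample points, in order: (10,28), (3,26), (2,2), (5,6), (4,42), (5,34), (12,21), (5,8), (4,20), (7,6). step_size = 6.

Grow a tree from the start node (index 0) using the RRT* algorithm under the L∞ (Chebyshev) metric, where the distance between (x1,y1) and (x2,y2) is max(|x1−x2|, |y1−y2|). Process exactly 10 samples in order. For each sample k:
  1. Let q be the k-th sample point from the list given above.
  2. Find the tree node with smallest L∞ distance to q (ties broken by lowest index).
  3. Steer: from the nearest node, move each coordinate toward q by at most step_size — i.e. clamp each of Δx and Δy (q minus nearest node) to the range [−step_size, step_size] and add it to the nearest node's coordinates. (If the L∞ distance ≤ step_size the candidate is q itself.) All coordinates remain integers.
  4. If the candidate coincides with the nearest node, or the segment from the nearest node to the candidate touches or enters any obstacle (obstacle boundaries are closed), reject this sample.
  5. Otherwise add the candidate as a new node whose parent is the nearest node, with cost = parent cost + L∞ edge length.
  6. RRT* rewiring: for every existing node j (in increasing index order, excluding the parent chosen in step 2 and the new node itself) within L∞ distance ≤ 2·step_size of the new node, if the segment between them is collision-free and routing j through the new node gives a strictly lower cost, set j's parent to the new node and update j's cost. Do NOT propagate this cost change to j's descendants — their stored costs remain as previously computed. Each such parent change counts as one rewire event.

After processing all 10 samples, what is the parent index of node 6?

1. q=(10,28) nearest=0 d=28 new=(8,6) → add node 1 parent=0 cost=6
2. q=(3,26) nearest=1 d=20 new=(3,12) → add node 2 parent=1 cost=12
3. q=(2,2) nearest=0 d=2 new=(2,2) → add node 3 parent=0 cost=2
4. q=(5,6) nearest=1 d=3 new=(5,6) → add node 4 parent=1 cost=9
5. q=(4,42) nearest=2 d=30 new=(4,18) → add node 5 parent=2 cost=18
6. q=(5,34) nearest=5 d=16 new=(5,24) → add node 6 parent=5 cost=24
7. q=(12,21) nearest=6 d=7 new=(11,21) → blocked by [8,11]×[12,21], reject
8. q=(5,8) nearest=4 d=2 new=(5,8) → add node 7 parent=4 cost=11
9. q=(4,20) nearest=5 d=2 new=(4,20) → add node 8 parent=5 cost=20
10. q=(7,6) nearest=1 d=1 new=(7,6) → add node 9 parent=1 cost=7; rewire 7→9 (9<11)

Parent of node 6: 5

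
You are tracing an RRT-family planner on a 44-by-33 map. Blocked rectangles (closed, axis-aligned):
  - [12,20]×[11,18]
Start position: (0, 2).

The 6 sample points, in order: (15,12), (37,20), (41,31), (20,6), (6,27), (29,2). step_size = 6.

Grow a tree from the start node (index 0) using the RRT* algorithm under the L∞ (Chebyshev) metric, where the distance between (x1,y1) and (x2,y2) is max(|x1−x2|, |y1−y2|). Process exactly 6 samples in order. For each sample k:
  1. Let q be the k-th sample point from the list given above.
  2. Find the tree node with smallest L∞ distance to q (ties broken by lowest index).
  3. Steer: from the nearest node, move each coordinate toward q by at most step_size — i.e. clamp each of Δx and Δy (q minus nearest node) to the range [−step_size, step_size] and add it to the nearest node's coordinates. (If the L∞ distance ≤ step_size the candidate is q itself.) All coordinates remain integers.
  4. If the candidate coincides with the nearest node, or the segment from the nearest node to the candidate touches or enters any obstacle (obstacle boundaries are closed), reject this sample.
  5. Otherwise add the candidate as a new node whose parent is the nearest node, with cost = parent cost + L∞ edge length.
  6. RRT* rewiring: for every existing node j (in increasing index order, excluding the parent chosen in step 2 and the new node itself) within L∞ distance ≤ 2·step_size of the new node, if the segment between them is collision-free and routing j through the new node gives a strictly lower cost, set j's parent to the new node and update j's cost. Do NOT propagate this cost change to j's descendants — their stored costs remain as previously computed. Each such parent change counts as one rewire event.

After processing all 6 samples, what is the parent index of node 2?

Parent of node 2: 1

1. q=(15,12) nearest=0 d=15 new=(6,8) → add node 1 parent=0 cost=6
2. q=(37,20) nearest=1 d=31 new=(12,14) → blocked by [12,20]×[11,18], reject
3. q=(41,31) nearest=1 d=35 new=(12,14) → blocked by [12,20]×[11,18], reject
4. q=(20,6) nearest=1 d=14 new=(12,6) → add node 2 parent=1 cost=12
5. q=(6,27) nearest=1 d=19 new=(6,14) → add node 3 parent=1 cost=12
6. q=(29,2) nearest=2 d=17 new=(18,2) → add node 4 parent=2 cost=18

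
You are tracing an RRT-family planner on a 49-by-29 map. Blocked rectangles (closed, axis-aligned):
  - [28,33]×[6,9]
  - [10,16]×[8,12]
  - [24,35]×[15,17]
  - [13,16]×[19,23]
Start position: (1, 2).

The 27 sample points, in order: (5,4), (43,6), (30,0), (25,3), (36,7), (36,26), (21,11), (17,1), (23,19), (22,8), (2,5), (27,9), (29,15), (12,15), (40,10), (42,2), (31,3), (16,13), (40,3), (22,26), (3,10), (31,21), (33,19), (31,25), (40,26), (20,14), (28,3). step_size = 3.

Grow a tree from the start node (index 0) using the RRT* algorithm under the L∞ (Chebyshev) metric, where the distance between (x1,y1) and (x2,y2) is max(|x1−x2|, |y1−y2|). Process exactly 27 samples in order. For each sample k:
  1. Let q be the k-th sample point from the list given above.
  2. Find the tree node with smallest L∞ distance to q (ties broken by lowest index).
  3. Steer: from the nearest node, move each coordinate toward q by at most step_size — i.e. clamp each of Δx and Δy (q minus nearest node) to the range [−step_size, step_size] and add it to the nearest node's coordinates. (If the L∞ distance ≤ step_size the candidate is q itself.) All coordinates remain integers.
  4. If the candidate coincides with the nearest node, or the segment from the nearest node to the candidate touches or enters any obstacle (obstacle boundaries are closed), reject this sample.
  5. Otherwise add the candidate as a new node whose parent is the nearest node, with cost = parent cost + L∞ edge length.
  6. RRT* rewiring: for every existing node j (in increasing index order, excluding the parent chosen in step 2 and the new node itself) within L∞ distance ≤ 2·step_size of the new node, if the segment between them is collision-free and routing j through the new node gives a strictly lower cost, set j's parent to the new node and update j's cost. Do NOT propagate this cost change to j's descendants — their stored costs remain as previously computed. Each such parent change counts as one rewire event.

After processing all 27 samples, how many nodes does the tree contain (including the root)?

1. q=(5,4) nearest=0 d=4 new=(4,4) → add node 1 parent=0 cost=3
2. q=(43,6) nearest=1 d=39 new=(7,6) → add node 2 parent=1 cost=6
3. q=(30,0) nearest=2 d=23 new=(10,3) → add node 3 parent=2 cost=9
4. q=(25,3) nearest=3 d=15 new=(13,3) → add node 4 parent=3 cost=12
5. q=(36,7) nearest=4 d=23 new=(16,6) → add node 5 parent=4 cost=15
6. q=(36,26) nearest=5 d=20 new=(19,9) → add node 6 parent=5 cost=18
7. q=(21,11) nearest=6 d=2 new=(21,11) → add node 7 parent=6 cost=20
8. q=(17,1) nearest=4 d=4 new=(16,1) → add node 8 parent=4 cost=15
9. q=(23,19) nearest=7 d=8 new=(23,14) → add node 9 parent=7 cost=23
10. q=(22,8) nearest=6 d=3 new=(22,8) → add node 10 parent=6 cost=21
11. q=(2,5) nearest=1 d=2 new=(2,5) → add node 11 parent=1 cost=5
12. q=(27,9) nearest=9 d=5 new=(26,11) → add node 12 parent=9 cost=26
13. q=(29,15) nearest=12 d=4 new=(29,14) → add node 13 parent=12 cost=29
14. q=(12,15) nearest=6 d=7 new=(16,12) → blocked by [10,16]×[8,12], reject
15. q=(40,10) nearest=13 d=11 new=(32,11) → add node 14 parent=13 cost=32
16. q=(42,2) nearest=14 d=10 new=(35,8) → add node 15 parent=14 cost=35
17. q=(31,3) nearest=15 d=5 new=(32,5) → blocked by [28,33]×[6,9], reject
18. q=(16,13) nearest=6 d=4 new=(16,12) → blocked by [10,16]×[8,12], reject
19. q=(40,3) nearest=15 d=5 new=(38,5) → add node 16 parent=15 cost=38
20. q=(22,26) nearest=9 d=12 new=(22,17) → add node 17 parent=9 cost=26
21. q=(3,10) nearest=2 d=4 new=(4,9) → add node 18 parent=2 cost=9
22. q=(31,21) nearest=13 d=7 new=(31,17) → blocked by [24,35]×[15,17], reject
23. q=(33,19) nearest=13 d=5 new=(32,17) → blocked by [24,35]×[15,17], reject
24. q=(31,25) nearest=17 d=9 new=(25,20) → add node 19 parent=17 cost=29
25. q=(40,26) nearest=13 d=12 new=(32,17) → blocked by [24,35]×[15,17], reject
26. q=(20,14) nearest=7 d=3 new=(20,14) → add node 20 parent=7 cost=23
27. q=(28,3) nearest=10 d=6 new=(25,5) → add node 21 parent=10 cost=24

Node count: 22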